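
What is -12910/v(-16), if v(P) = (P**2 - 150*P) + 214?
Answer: -1291/287 ≈ -4.4983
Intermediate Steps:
v(P) = 214 + P**2 - 150*P
-12910/v(-16) = -12910/(214 + (-16)**2 - 150*(-16)) = -12910/(214 + 256 + 2400) = -12910/2870 = -12910*1/2870 = -1291/287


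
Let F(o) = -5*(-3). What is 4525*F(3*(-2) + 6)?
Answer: 67875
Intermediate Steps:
F(o) = 15
4525*F(3*(-2) + 6) = 4525*15 = 67875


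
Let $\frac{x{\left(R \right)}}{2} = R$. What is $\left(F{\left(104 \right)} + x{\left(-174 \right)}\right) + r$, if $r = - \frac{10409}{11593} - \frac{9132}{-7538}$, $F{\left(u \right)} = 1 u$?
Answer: $- \frac{10647638031}{43694017} \approx -243.69$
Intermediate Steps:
$x{\left(R \right)} = 2 R$
$F{\left(u \right)} = u$
$r = \frac{13702117}{43694017}$ ($r = \left(-10409\right) \frac{1}{11593} - - \frac{4566}{3769} = - \frac{10409}{11593} + \frac{4566}{3769} = \frac{13702117}{43694017} \approx 0.31359$)
$\left(F{\left(104 \right)} + x{\left(-174 \right)}\right) + r = \left(104 + 2 \left(-174\right)\right) + \frac{13702117}{43694017} = \left(104 - 348\right) + \frac{13702117}{43694017} = -244 + \frac{13702117}{43694017} = - \frac{10647638031}{43694017}$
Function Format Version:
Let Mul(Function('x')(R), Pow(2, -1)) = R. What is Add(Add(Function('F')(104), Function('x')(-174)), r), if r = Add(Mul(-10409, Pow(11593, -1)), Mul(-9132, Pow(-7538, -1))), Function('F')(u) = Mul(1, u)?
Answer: Rational(-10647638031, 43694017) ≈ -243.69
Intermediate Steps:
Function('x')(R) = Mul(2, R)
Function('F')(u) = u
r = Rational(13702117, 43694017) (r = Add(Mul(-10409, Rational(1, 11593)), Mul(-9132, Rational(-1, 7538))) = Add(Rational(-10409, 11593), Rational(4566, 3769)) = Rational(13702117, 43694017) ≈ 0.31359)
Add(Add(Function('F')(104), Function('x')(-174)), r) = Add(Add(104, Mul(2, -174)), Rational(13702117, 43694017)) = Add(Add(104, -348), Rational(13702117, 43694017)) = Add(-244, Rational(13702117, 43694017)) = Rational(-10647638031, 43694017)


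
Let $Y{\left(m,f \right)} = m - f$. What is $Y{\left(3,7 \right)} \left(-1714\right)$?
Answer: $6856$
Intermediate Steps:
$Y{\left(3,7 \right)} \left(-1714\right) = \left(3 - 7\right) \left(-1714\right) = \left(-4\right) \left(-1714\right) = 6856$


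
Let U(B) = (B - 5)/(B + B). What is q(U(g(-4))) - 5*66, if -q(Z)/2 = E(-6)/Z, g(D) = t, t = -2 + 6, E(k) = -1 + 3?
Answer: -298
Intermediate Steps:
E(k) = 2
t = 4
g(D) = 4
U(B) = (-5 + B)/(2*B) (U(B) = (-5 + B)/((2*B)) = (-5 + B)*(1/(2*B)) = (-5 + B)/(2*B))
q(Z) = -4/Z
q(U(g(-4))) - 5*66 = -4*8/(-5 + 4) - 5*66 = -4/((½)*(¼)*(-1)) - 330 = -4/(-⅛) - 330 = -4*(-8) - 330 = 32 - 330 = -298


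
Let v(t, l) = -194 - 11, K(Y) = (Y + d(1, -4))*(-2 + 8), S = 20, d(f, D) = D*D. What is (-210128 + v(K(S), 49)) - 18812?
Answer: -229145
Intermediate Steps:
d(f, D) = D²
K(Y) = 96 + 6*Y (K(Y) = (Y + (-4)²)*(-2 + 8) = (Y + 16)*6 = (16 + Y)*6 = 96 + 6*Y)
v(t, l) = -205
(-210128 + v(K(S), 49)) - 18812 = (-210128 - 205) - 18812 = -210333 - 18812 = -229145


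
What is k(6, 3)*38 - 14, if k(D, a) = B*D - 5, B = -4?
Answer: -1116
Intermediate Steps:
k(D, a) = -5 - 4*D (k(D, a) = -4*D - 5 = -5 - 4*D)
k(6, 3)*38 - 14 = (-5 - 4*6)*38 - 14 = (-5 - 24)*38 - 14 = -29*38 - 14 = -1102 - 14 = -1116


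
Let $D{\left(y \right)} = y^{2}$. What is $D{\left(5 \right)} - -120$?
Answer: $145$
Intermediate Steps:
$D{\left(5 \right)} - -120 = 5^{2} - -120 = 25 + 120 = 145$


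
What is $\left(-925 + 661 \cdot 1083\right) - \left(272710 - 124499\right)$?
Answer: $566727$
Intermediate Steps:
$\left(-925 + 661 \cdot 1083\right) - \left(272710 - 124499\right) = \left(-925 + 715863\right) - 148211 = 714938 - 148211 = 566727$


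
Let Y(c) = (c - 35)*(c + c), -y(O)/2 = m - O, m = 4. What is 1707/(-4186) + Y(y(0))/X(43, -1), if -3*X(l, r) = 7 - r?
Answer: -1081695/4186 ≈ -258.41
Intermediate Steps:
y(O) = -8 + 2*O (y(O) = -2*(4 - O) = -8 + 2*O)
Y(c) = 2*c*(-35 + c) (Y(c) = (-35 + c)*(2*c) = 2*c*(-35 + c))
X(l, r) = -7/3 + r/3 (X(l, r) = -(7 - r)/3 = -7/3 + r/3)
1707/(-4186) + Y(y(0))/X(43, -1) = 1707/(-4186) + (2*(-8 + 2*0)*(-35 + (-8 + 2*0)))/(-7/3 + (⅓)*(-1)) = 1707*(-1/4186) + (2*(-8 + 0)*(-35 + (-8 + 0)))/(-7/3 - ⅓) = -1707/4186 + (2*(-8)*(-35 - 8))/(-8/3) = -1707/4186 + (2*(-8)*(-43))*(-3/8) = -1707/4186 + 688*(-3/8) = -1707/4186 - 258 = -1081695/4186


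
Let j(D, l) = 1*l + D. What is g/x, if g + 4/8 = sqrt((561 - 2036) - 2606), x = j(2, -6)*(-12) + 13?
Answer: -1/122 + I*sqrt(4081)/61 ≈ -0.0081967 + 1.0473*I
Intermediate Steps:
j(D, l) = D + l (j(D, l) = l + D = D + l)
x = 61 (x = (2 - 6)*(-12) + 13 = -4*(-12) + 13 = 48 + 13 = 61)
g = -1/2 + I*sqrt(4081) (g = -1/2 + sqrt((561 - 2036) - 2606) = -1/2 + sqrt(-1475 - 2606) = -1/2 + sqrt(-4081) = -1/2 + I*sqrt(4081) ≈ -0.5 + 63.883*I)
g/x = (-1/2 + I*sqrt(4081))/61 = (-1/2 + I*sqrt(4081))*(1/61) = -1/122 + I*sqrt(4081)/61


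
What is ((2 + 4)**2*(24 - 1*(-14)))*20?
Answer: 27360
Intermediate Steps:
((2 + 4)**2*(24 - 1*(-14)))*20 = (6**2*(24 + 14))*20 = (36*38)*20 = 1368*20 = 27360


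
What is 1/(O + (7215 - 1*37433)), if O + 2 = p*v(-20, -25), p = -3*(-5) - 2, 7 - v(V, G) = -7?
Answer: -1/30038 ≈ -3.3291e-5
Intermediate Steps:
v(V, G) = 14 (v(V, G) = 7 - 1*(-7) = 7 + 7 = 14)
p = 13 (p = 15 - 2 = 13)
O = 180 (O = -2 + 13*14 = -2 + 182 = 180)
1/(O + (7215 - 1*37433)) = 1/(180 + (7215 - 1*37433)) = 1/(180 + (7215 - 37433)) = 1/(180 - 30218) = 1/(-30038) = -1/30038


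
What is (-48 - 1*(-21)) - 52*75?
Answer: -3927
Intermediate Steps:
(-48 - 1*(-21)) - 52*75 = (-48 + 21) - 3900 = -27 - 3900 = -3927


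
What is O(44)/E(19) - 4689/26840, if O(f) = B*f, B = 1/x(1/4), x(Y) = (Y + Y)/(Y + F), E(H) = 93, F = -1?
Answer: -735839/832040 ≈ -0.88438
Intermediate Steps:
x(Y) = 2*Y/(-1 + Y) (x(Y) = (Y + Y)/(Y - 1) = (2*Y)/(-1 + Y) = 2*Y/(-1 + Y))
B = -3/2 (B = 1/(2/(4*(-1 + 1/4))) = 1/(2*(¼)/(-1 + ¼)) = 1/(2*(¼)/(-¾)) = 1/(2*(¼)*(-4/3)) = 1/(-⅔) = -3/2 ≈ -1.5000)
O(f) = -3*f/2
O(44)/E(19) - 4689/26840 = -3/2*44/93 - 4689/26840 = -66*1/93 - 4689*1/26840 = -22/31 - 4689/26840 = -735839/832040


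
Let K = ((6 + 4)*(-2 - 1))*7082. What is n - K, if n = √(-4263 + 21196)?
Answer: 212460 + √16933 ≈ 2.1259e+5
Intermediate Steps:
K = -212460 (K = (10*(-3))*7082 = -30*7082 = -212460)
n = √16933 ≈ 130.13
n - K = √16933 - 1*(-212460) = √16933 + 212460 = 212460 + √16933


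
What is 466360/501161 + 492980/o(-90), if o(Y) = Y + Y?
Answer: -12348920249/4510449 ≈ -2737.8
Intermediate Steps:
o(Y) = 2*Y
466360/501161 + 492980/o(-90) = 466360/501161 + 492980/((2*(-90))) = 466360*(1/501161) + 492980/(-180) = 466360/501161 + 492980*(-1/180) = 466360/501161 - 24649/9 = -12348920249/4510449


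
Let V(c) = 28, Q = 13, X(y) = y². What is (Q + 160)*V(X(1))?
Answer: 4844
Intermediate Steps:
(Q + 160)*V(X(1)) = (13 + 160)*28 = 173*28 = 4844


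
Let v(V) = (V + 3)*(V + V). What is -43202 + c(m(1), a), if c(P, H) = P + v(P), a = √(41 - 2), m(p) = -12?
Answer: -42998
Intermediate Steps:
v(V) = 2*V*(3 + V) (v(V) = (3 + V)*(2*V) = 2*V*(3 + V))
a = √39 ≈ 6.2450
c(P, H) = P + 2*P*(3 + P)
-43202 + c(m(1), a) = -43202 - 12*(7 + 2*(-12)) = -43202 - 12*(7 - 24) = -43202 - 12*(-17) = -43202 + 204 = -42998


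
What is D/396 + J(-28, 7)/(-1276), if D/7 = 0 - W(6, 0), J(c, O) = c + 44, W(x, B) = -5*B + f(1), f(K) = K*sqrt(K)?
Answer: -347/11484 ≈ -0.030216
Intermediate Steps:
f(K) = K**(3/2)
W(x, B) = 1 - 5*B (W(x, B) = -5*B + 1**(3/2) = -5*B + 1 = 1 - 5*B)
J(c, O) = 44 + c
D = -7 (D = 7*(0 - (1 - 5*0)) = 7*(0 - (1 + 0)) = 7*(0 - 1*1) = 7*(0 - 1) = 7*(-1) = -7)
D/396 + J(-28, 7)/(-1276) = -7/396 + (44 - 28)/(-1276) = -7*1/396 + 16*(-1/1276) = -7/396 - 4/319 = -347/11484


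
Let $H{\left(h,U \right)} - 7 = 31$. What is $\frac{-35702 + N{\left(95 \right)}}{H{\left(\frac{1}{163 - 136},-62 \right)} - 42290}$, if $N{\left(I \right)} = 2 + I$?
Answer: $\frac{35605}{42252} \approx 0.84268$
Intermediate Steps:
$H{\left(h,U \right)} = 38$ ($H{\left(h,U \right)} = 7 + 31 = 38$)
$\frac{-35702 + N{\left(95 \right)}}{H{\left(\frac{1}{163 - 136},-62 \right)} - 42290} = \frac{-35702 + \left(2 + 95\right)}{38 - 42290} = \frac{-35702 + 97}{-42252} = \left(-35605\right) \left(- \frac{1}{42252}\right) = \frac{35605}{42252}$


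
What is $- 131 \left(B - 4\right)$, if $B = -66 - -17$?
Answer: $6943$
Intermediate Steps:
$B = -49$ ($B = -66 + 17 = -49$)
$- 131 \left(B - 4\right) = - 131 \left(-49 - 4\right) = \left(-131\right) \left(-53\right) = 6943$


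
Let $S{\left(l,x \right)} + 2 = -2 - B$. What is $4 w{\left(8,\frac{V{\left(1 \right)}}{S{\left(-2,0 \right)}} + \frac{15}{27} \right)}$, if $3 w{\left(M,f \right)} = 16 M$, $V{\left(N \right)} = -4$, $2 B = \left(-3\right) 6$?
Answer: $\frac{512}{3} \approx 170.67$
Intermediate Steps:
$B = -9$ ($B = \frac{\left(-3\right) 6}{2} = \frac{1}{2} \left(-18\right) = -9$)
$S{\left(l,x \right)} = 5$ ($S{\left(l,x \right)} = -2 - -7 = -2 + \left(-2 + 9\right) = -2 + 7 = 5$)
$w{\left(M,f \right)} = \frac{16 M}{3}$
$4 w{\left(8,\frac{V{\left(1 \right)}}{S{\left(-2,0 \right)}} + \frac{15}{27} \right)} = 4 \cdot \frac{16}{3} \cdot 8 = 4 \cdot \frac{128}{3} = \frac{512}{3}$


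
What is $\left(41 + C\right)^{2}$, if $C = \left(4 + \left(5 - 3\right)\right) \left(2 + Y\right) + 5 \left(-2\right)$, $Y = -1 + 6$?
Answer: $5329$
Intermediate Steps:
$Y = 5$
$C = 32$ ($C = \left(4 + \left(5 - 3\right)\right) \left(2 + 5\right) + 5 \left(-2\right) = \left(4 + \left(5 - 3\right)\right) 7 - 10 = \left(4 + 2\right) 7 - 10 = 6 \cdot 7 - 10 = 42 - 10 = 32$)
$\left(41 + C\right)^{2} = \left(41 + 32\right)^{2} = 73^{2} = 5329$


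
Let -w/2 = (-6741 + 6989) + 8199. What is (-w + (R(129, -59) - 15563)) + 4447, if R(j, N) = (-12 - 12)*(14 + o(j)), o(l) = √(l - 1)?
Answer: 5442 - 192*√2 ≈ 5170.5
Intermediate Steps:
w = -16894 (w = -2*((-6741 + 6989) + 8199) = -2*(248 + 8199) = -2*8447 = -16894)
o(l) = √(-1 + l)
R(j, N) = -336 - 24*√(-1 + j) (R(j, N) = (-12 - 12)*(14 + √(-1 + j)) = -24*(14 + √(-1 + j)) = -336 - 24*√(-1 + j))
(-w + (R(129, -59) - 15563)) + 4447 = (-1*(-16894) + ((-336 - 24*√(-1 + 129)) - 15563)) + 4447 = (16894 + ((-336 - 192*√2) - 15563)) + 4447 = (16894 + (-15899 - 192*√2)) + 4447 = (995 - 192*√2) + 4447 = 5442 - 192*√2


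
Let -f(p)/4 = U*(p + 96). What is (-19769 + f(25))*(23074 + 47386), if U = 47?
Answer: -2995747820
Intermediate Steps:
f(p) = -18048 - 188*p (f(p) = -188*(p + 96) = -188*(96 + p) = -4*(4512 + 47*p) = -18048 - 188*p)
(-19769 + f(25))*(23074 + 47386) = (-19769 + (-18048 - 188*25))*(23074 + 47386) = (-19769 + (-18048 - 4700))*70460 = (-19769 - 22748)*70460 = -42517*70460 = -2995747820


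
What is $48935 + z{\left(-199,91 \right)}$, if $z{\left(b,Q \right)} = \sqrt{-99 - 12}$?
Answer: $48935 + i \sqrt{111} \approx 48935.0 + 10.536 i$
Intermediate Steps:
$z{\left(b,Q \right)} = i \sqrt{111}$ ($z{\left(b,Q \right)} = \sqrt{-111} = i \sqrt{111}$)
$48935 + z{\left(-199,91 \right)} = 48935 + i \sqrt{111}$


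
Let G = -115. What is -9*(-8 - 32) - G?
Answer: 475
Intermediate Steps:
-9*(-8 - 32) - G = -9*(-8 - 32) - 1*(-115) = -9*(-40) + 115 = 360 + 115 = 475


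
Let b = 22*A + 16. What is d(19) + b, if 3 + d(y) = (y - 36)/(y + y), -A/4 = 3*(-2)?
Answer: 20541/38 ≈ 540.55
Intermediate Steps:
A = 24 (A = -12*(-2) = -4*(-6) = 24)
d(y) = -3 + (-36 + y)/(2*y) (d(y) = -3 + (y - 36)/(y + y) = -3 + (-36 + y)/((2*y)) = -3 + (-36 + y)*(1/(2*y)) = -3 + (-36 + y)/(2*y))
b = 544 (b = 22*24 + 16 = 528 + 16 = 544)
d(19) + b = (-5/2 - 18/19) + 544 = -131/38 + 544 = 20541/38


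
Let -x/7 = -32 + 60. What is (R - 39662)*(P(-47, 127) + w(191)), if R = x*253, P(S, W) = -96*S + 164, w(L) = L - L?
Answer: -417333000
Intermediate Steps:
x = -196 (x = -7*(-32 + 60) = -7*28 = -196)
w(L) = 0
P(S, W) = 164 - 96*S
R = -49588 (R = -196*253 = -49588)
(R - 39662)*(P(-47, 127) + w(191)) = (-49588 - 39662)*((164 - 96*(-47)) + 0) = -89250*((164 + 4512) + 0) = -89250*(4676 + 0) = -89250*4676 = -417333000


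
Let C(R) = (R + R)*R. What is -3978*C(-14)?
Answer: -1559376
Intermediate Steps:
C(R) = 2*R**2 (C(R) = (2*R)*R = 2*R**2)
-3978*C(-14) = -7956*(-14)**2 = -7956*196 = -3978*392 = -1559376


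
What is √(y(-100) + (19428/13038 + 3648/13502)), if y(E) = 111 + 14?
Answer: 3*√3031072864349755/14669923 ≈ 11.259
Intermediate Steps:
y(E) = 125
√(y(-100) + (19428/13038 + 3648/13502)) = √(125 + (19428/13038 + 3648/13502)) = √(125 + (19428*(1/13038) + 3648*(1/13502))) = √(125 + (3238/2173 + 1824/6751)) = √(125 + 25823290/14669923) = √(1859563665/14669923) = 3*√3031072864349755/14669923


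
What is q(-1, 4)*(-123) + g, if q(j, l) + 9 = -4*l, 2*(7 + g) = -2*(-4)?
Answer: 3072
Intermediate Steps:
g = -3 (g = -7 + (-2*(-4))/2 = -7 + (½)*8 = -7 + 4 = -3)
q(j, l) = -9 - 4*l
q(-1, 4)*(-123) + g = (-9 - 4*4)*(-123) - 3 = (-9 - 16)*(-123) - 3 = -25*(-123) - 3 = 3075 - 3 = 3072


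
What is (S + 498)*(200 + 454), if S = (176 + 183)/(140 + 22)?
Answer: 8832815/27 ≈ 3.2714e+5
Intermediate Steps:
S = 359/162 ≈ 2.2160
(S + 498)*(200 + 454) = (359/162 + 498)*(200 + 454) = (81035/162)*654 = 8832815/27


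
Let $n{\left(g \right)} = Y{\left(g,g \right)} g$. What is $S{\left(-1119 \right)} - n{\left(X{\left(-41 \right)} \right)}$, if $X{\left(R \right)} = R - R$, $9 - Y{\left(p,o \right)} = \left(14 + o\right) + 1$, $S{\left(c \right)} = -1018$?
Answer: $-1018$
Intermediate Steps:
$Y{\left(p,o \right)} = -6 - o$ ($Y{\left(p,o \right)} = 9 - \left(\left(14 + o\right) + 1\right) = 9 - \left(15 + o\right) = -6 - o$)
$X{\left(R \right)} = 0$
$n{\left(g \right)} = g \left(-6 - g\right)$ ($n{\left(g \right)} = \left(-6 - g\right) g = g \left(-6 - g\right)$)
$S{\left(-1119 \right)} - n{\left(X{\left(-41 \right)} \right)} = -1018 - \left(-1\right) 0 \left(6 + 0\right) = -1018 - \left(-1\right) 0 \cdot 6 = -1018 - 0 = -1018 + 0 = -1018$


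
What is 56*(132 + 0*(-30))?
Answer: 7392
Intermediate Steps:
56*(132 + 0*(-30)) = 56*(132 + 0) = 56*132 = 7392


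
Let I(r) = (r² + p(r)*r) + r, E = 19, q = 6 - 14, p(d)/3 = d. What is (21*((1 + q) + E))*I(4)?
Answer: 17136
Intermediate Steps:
p(d) = 3*d
q = -8
I(r) = r + 4*r² (I(r) = (r² + (3*r)*r) + r = (r² + 3*r²) + r = 4*r² + r = r + 4*r²)
(21*((1 + q) + E))*I(4) = (21*((1 - 8) + 19))*(4*(1 + 4*4)) = (21*(-7 + 19))*(4*(1 + 16)) = (21*12)*(4*17) = 252*68 = 17136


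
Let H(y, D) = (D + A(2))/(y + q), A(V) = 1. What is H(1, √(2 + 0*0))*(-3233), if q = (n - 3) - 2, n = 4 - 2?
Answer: 3233/2 + 3233*√2/2 ≈ 3902.6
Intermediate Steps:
n = 2
q = -3 (q = (2 - 3) - 2 = -1 - 2 = -3)
H(y, D) = (1 + D)/(-3 + y) (H(y, D) = (D + 1)/(y - 3) = (1 + D)/(-3 + y))
H(1, √(2 + 0*0))*(-3233) = ((1 + √(2 + 0*0))/(-3 + 1))*(-3233) = ((1 + √(2 + 0))/(-2))*(-3233) = -(1 + √2)/2*(-3233) = (-½ - √2/2)*(-3233) = 3233/2 + 3233*√2/2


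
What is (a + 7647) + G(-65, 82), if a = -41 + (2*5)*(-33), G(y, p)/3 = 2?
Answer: 7282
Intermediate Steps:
G(y, p) = 6 (G(y, p) = 3*2 = 6)
a = -371 (a = -41 + 10*(-33) = -41 - 330 = -371)
(a + 7647) + G(-65, 82) = (-371 + 7647) + 6 = 7276 + 6 = 7282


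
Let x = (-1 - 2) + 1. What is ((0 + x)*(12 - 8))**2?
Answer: 64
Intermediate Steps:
x = -2 (x = -3 + 1 = -2)
((0 + x)*(12 - 8))**2 = ((0 - 2)*(12 - 8))**2 = (-2*4)**2 = (-8)**2 = 64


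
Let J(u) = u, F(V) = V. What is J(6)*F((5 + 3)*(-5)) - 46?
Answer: -286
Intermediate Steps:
J(6)*F((5 + 3)*(-5)) - 46 = 6*((5 + 3)*(-5)) - 46 = 6*(8*(-5)) - 46 = 6*(-40) - 46 = -240 - 46 = -286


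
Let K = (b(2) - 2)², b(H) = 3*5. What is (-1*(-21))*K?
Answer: 3549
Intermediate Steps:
b(H) = 15
K = 169 (K = (15 - 2)² = 13² = 169)
(-1*(-21))*K = -1*(-21)*169 = 21*169 = 3549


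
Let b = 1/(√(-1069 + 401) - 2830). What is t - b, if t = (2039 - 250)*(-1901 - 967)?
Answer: -20547953994553/4004784 + I*√167/4004784 ≈ -5.1308e+6 + 3.2269e-6*I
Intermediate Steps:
b = 1/(-2830 + 2*I*√167) (b = 1/(√(-668) - 2830) = 1/(2*I*√167 - 2830) = 1/(-2830 + 2*I*√167) ≈ -0.00035333 - 3.227e-6*I)
t = -5130852 (t = 1789*(-2868) = -5130852)
t - b = -5130852 - (-1415/4004784 - I*√167/4004784) = -5130852 + (1415/4004784 + I*√167/4004784) = -20547953994553/4004784 + I*√167/4004784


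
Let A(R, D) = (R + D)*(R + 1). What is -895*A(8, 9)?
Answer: -136935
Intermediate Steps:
A(R, D) = (1 + R)*(D + R) (A(R, D) = (D + R)*(1 + R) = (1 + R)*(D + R))
-895*A(8, 9) = -895*(9 + 8 + 8² + 9*8) = -895*(9 + 8 + 64 + 72) = -895*153 = -136935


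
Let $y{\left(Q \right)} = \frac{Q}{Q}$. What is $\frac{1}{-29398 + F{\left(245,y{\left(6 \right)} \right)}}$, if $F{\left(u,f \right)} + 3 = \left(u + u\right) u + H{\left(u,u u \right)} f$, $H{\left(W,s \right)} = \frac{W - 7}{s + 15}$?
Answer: $\frac{30020}{2721283099} \approx 1.1032 \cdot 10^{-5}$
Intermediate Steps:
$y{\left(Q \right)} = 1$
$H{\left(W,s \right)} = \frac{-7 + W}{15 + s}$
$F{\left(u,f \right)} = -3 + 2 u^{2} + \frac{f \left(-7 + u\right)}{15 + u^{2}}$ ($F{\left(u,f \right)} = -3 + \left(\left(u + u\right) u + \frac{-7 + u}{15 + u u} f\right) = -3 + \left(2 u u + \frac{-7 + u}{15 + u^{2}} f\right) = -3 + \left(2 u^{2} + \frac{f \left(-7 + u\right)}{15 + u^{2}}\right) = -3 + 2 u^{2} + \frac{f \left(-7 + u\right)}{15 + u^{2}}$)
$\frac{1}{-29398 + F{\left(245,y{\left(6 \right)} \right)}} = \frac{1}{-29398 + \frac{1 \left(-7 + 245\right) + \left(-3 + 2 \cdot 245^{2}\right) \left(15 + 245^{2}\right)}{15 + 245^{2}}} = \frac{1}{-29398 + \frac{1 \cdot 238 + \left(-3 + 2 \cdot 60025\right) \left(15 + 60025\right)}{15 + 60025}} = \frac{1}{-29398 + \frac{238 + \left(-3 + 120050\right) 60040}{60040}} = \frac{1}{-29398 + \frac{238 + 120047 \cdot 60040}{60040}} = \frac{1}{-29398 + \frac{238 + 7207621880}{60040}} = \frac{1}{-29398 + \frac{1}{60040} \cdot 7207622118} = \frac{1}{-29398 + \frac{3603811059}{30020}} = \frac{1}{\frac{2721283099}{30020}} = \frac{30020}{2721283099}$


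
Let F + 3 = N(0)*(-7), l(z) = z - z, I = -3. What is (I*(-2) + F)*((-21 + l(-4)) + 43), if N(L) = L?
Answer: 66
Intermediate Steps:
l(z) = 0
F = -3 (F = -3 + 0*(-7) = -3 + 0 = -3)
(I*(-2) + F)*((-21 + l(-4)) + 43) = (-3*(-2) - 3)*((-21 + 0) + 43) = (6 - 3)*(-21 + 43) = 3*22 = 66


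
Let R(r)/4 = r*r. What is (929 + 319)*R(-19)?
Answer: 1802112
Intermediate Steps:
R(r) = 4*r² (R(r) = 4*(r*r) = 4*r²)
(929 + 319)*R(-19) = (929 + 319)*(4*(-19)²) = 1248*(4*361) = 1248*1444 = 1802112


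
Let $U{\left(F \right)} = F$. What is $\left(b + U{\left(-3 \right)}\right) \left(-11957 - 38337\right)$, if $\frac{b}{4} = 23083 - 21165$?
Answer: $-385704686$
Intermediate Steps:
$b = 7672$ ($b = 4 \left(23083 - 21165\right) = 4 \cdot 1918 = 7672$)
$\left(b + U{\left(-3 \right)}\right) \left(-11957 - 38337\right) = \left(7672 - 3\right) \left(-11957 - 38337\right) = 7669 \left(-50294\right) = -385704686$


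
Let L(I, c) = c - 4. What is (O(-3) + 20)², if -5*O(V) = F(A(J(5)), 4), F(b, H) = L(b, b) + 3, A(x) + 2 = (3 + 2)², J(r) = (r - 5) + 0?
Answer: 6084/25 ≈ 243.36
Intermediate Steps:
J(r) = -5 + r (J(r) = (-5 + r) + 0 = -5 + r)
L(I, c) = -4 + c
A(x) = 23 (A(x) = -2 + (3 + 2)² = -2 + 5² = -2 + 25 = 23)
F(b, H) = -1 + b (F(b, H) = (-4 + b) + 3 = -1 + b)
O(V) = -22/5 (O(V) = -(-1 + 23)/5 = -⅕*22 = -22/5)
(O(-3) + 20)² = (-22/5 + 20)² = (78/5)² = 6084/25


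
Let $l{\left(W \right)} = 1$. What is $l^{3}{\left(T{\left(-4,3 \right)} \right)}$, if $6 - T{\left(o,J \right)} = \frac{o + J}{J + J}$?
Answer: $1$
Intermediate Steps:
$T{\left(o,J \right)} = 6 - \frac{J + o}{2 J}$ ($T{\left(o,J \right)} = 6 - \frac{o + J}{J + J} = 6 - \frac{J + o}{2 J}$)
$l^{3}{\left(T{\left(-4,3 \right)} \right)} = 1^{3} = 1$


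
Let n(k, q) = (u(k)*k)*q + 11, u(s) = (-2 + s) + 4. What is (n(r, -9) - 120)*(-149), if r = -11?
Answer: 149000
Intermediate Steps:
u(s) = 2 + s
n(k, q) = 11 + k*q*(2 + k) (n(k, q) = ((2 + k)*k)*q + 11 = (k*(2 + k))*q + 11 = k*q*(2 + k) + 11 = 11 + k*q*(2 + k))
(n(r, -9) - 120)*(-149) = ((11 - 11*(-9)*(2 - 11)) - 120)*(-149) = ((11 - 11*(-9)*(-9)) - 120)*(-149) = ((11 - 891) - 120)*(-149) = (-880 - 120)*(-149) = -1000*(-149) = 149000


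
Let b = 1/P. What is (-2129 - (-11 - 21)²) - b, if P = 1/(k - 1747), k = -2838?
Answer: 1432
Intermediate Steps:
P = -1/4585 (P = 1/(-2838 - 1747) = 1/(-4585) = -1/4585 ≈ -0.00021810)
b = -4585 (b = 1/(-1/4585) = -4585)
(-2129 - (-11 - 21)²) - b = (-2129 - (-11 - 21)²) - 1*(-4585) = (-2129 - 1*(-32)²) + 4585 = (-2129 - 1*1024) + 4585 = (-2129 - 1024) + 4585 = -3153 + 4585 = 1432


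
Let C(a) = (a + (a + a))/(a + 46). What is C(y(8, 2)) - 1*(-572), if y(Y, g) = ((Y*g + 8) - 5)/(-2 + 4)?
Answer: 21183/37 ≈ 572.51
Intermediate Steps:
y(Y, g) = 3/2 + Y*g/2 (y(Y, g) = ((8 + Y*g) - 5)/2 = (3 + Y*g)*(½) = 3/2 + Y*g/2)
C(a) = 3*a/(46 + a) (C(a) = (a + 2*a)/(46 + a) = (3*a)/(46 + a) = 3*a/(46 + a))
C(y(8, 2)) - 1*(-572) = 3*(3/2 + (½)*8*2)/(46 + (3/2 + (½)*8*2)) - 1*(-572) = 3*(3/2 + 8)/(46 + (3/2 + 8)) + 572 = 3*(19/2)/(46 + 19/2) + 572 = 3*(19/2)/(111/2) + 572 = 3*(19/2)*(2/111) + 572 = 19/37 + 572 = 21183/37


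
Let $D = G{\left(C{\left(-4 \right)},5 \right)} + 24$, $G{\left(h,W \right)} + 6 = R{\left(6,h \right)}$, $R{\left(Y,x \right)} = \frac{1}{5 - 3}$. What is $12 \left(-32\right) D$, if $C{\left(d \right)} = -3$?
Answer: $-7104$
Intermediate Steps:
$R{\left(Y,x \right)} = \frac{1}{2}$
$G{\left(h,W \right)} = - \frac{11}{2}$ ($G{\left(h,W \right)} = -6 + \frac{1}{2} = - \frac{11}{2}$)
$D = \frac{37}{2}$ ($D = - \frac{11}{2} + 24 = \frac{37}{2} \approx 18.5$)
$12 \left(-32\right) D = 12 \left(-32\right) \frac{37}{2} = \left(-384\right) \frac{37}{2} = -7104$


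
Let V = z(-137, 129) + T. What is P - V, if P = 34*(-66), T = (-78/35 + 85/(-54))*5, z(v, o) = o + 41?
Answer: -905305/378 ≈ -2395.0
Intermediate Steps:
z(v, o) = 41 + o
T = -7187/378 (T = (-78*1/35 + 85*(-1/54))*5 = (-78/35 - 85/54)*5 = -7187/1890*5 = -7187/378 ≈ -19.013)
P = -2244
V = 57073/378 (V = (41 + 129) - 7187/378 = 170 - 7187/378 = 57073/378 ≈ 150.99)
P - V = -2244 - 1*57073/378 = -2244 - 57073/378 = -905305/378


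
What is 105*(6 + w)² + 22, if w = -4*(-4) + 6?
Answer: 82342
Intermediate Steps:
w = 22 (w = 16 + 6 = 22)
105*(6 + w)² + 22 = 105*(6 + 22)² + 22 = 105*28² + 22 = 105*784 + 22 = 82320 + 22 = 82342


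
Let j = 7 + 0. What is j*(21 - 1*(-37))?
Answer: 406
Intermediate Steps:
j = 7
j*(21 - 1*(-37)) = 7*(21 - 1*(-37)) = 7*(21 + 37) = 7*58 = 406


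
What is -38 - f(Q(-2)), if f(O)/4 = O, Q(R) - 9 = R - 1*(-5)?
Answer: -86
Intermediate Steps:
Q(R) = 14 + R (Q(R) = 9 + (R - 1*(-5)) = 9 + (R + 5) = 9 + (5 + R) = 14 + R)
f(O) = 4*O
-38 - f(Q(-2)) = -38 - 4*(14 - 2) = -38 - 4*12 = -38 - 1*48 = -38 - 48 = -86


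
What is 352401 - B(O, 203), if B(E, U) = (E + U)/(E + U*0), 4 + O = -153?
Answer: 55327003/157 ≈ 3.5240e+5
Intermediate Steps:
O = -157 (O = -4 - 153 = -157)
B(E, U) = (E + U)/E (B(E, U) = (E + U)/(E + 0) = (E + U)/E)
352401 - B(O, 203) = 352401 - (-157 + 203)/(-157) = 352401 - (-1)*46/157 = 352401 - 1*(-46/157) = 352401 + 46/157 = 55327003/157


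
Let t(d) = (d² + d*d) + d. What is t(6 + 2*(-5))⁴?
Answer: 614656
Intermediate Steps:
t(d) = d + 2*d² (t(d) = (d² + d²) + d = 2*d² + d = d + 2*d²)
t(6 + 2*(-5))⁴ = ((6 + 2*(-5))*(1 + 2*(6 + 2*(-5))))⁴ = ((6 - 10)*(1 + 2*(6 - 10)))⁴ = (-4*(1 + 2*(-4)))⁴ = (-4*(1 - 8))⁴ = (-4*(-7))⁴ = 28⁴ = 614656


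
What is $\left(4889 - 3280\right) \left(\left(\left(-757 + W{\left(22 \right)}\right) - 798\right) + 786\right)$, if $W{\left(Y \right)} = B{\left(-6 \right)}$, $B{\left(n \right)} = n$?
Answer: $-1246975$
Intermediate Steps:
$W{\left(Y \right)} = -6$
$\left(4889 - 3280\right) \left(\left(\left(-757 + W{\left(22 \right)}\right) - 798\right) + 786\right) = \left(4889 - 3280\right) \left(\left(\left(-757 - 6\right) - 798\right) + 786\right) = 1609 \left(\left(-763 - 798\right) + 786\right) = 1609 \left(-1561 + 786\right) = 1609 \left(-775\right) = -1246975$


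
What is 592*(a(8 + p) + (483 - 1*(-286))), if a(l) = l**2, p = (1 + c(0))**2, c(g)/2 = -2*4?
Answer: 32594336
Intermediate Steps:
c(g) = -16 (c(g) = 2*(-2*4) = 2*(-8) = -16)
p = 225 (p = (1 - 16)**2 = (-15)**2 = 225)
592*(a(8 + p) + (483 - 1*(-286))) = 592*((8 + 225)**2 + (483 - 1*(-286))) = 592*(233**2 + (483 + 286)) = 592*(54289 + 769) = 592*55058 = 32594336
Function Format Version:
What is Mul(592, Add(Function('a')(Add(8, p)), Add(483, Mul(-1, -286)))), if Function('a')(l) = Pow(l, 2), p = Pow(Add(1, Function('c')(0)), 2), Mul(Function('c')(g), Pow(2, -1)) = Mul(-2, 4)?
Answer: 32594336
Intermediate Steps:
Function('c')(g) = -16 (Function('c')(g) = Mul(2, Mul(-2, 4)) = Mul(2, -8) = -16)
p = 225 (p = Pow(Add(1, -16), 2) = Pow(-15, 2) = 225)
Mul(592, Add(Function('a')(Add(8, p)), Add(483, Mul(-1, -286)))) = Mul(592, Add(Pow(Add(8, 225), 2), Add(483, Mul(-1, -286)))) = Mul(592, Add(Pow(233, 2), Add(483, 286))) = Mul(592, Add(54289, 769)) = Mul(592, 55058) = 32594336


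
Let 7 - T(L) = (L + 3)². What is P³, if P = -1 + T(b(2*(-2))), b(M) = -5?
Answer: 8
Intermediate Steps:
T(L) = 7 - (3 + L)² (T(L) = 7 - (L + 3)² = 7 - (3 + L)²)
P = 2 (P = -1 + (7 - (3 - 5)²) = -1 + (7 - 1*(-2)²) = -1 + (7 - 1*4) = -1 + (7 - 4) = -1 + 3 = 2)
P³ = 2³ = 8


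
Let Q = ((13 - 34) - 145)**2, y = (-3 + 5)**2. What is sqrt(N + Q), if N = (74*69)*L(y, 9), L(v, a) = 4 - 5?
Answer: 5*sqrt(898) ≈ 149.83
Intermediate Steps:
y = 4 (y = 2**2 = 4)
Q = 27556 (Q = (-21 - 145)**2 = (-166)**2 = 27556)
L(v, a) = -1
N = -5106 (N = (74*69)*(-1) = 5106*(-1) = -5106)
sqrt(N + Q) = sqrt(-5106 + 27556) = sqrt(22450) = 5*sqrt(898)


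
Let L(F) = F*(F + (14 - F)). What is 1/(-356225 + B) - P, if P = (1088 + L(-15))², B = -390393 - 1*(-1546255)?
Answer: -616427369107/799637 ≈ -7.7088e+5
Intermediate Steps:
L(F) = 14*F (L(F) = F*14 = 14*F)
B = 1155862 (B = -390393 + 1546255 = 1155862)
P = 770884 (P = (1088 + 14*(-15))² = (1088 - 210)² = 878² = 770884)
1/(-356225 + B) - P = 1/(-356225 + 1155862) - 1*770884 = 1/799637 - 770884 = -616427369107/799637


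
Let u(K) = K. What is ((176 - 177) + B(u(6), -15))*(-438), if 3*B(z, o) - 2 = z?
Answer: -730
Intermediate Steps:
B(z, o) = ⅔ + z/3
((176 - 177) + B(u(6), -15))*(-438) = ((176 - 177) + (⅔ + (⅓)*6))*(-438) = (-1 + (⅔ + 2))*(-438) = (-1 + 8/3)*(-438) = (5/3)*(-438) = -730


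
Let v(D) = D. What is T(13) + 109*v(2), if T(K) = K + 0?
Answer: 231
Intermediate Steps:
T(K) = K
T(13) + 109*v(2) = 13 + 109*2 = 13 + 218 = 231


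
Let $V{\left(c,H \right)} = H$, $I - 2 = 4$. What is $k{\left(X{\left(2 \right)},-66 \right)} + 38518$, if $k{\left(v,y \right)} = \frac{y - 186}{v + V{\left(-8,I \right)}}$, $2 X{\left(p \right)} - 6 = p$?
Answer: $\frac{192464}{5} \approx 38493.0$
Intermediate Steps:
$I = 6$ ($I = 2 + 4 = 6$)
$X{\left(p \right)} = 3 + \frac{p}{2}$
$k{\left(v,y \right)} = \frac{-186 + y}{6 + v}$ ($k{\left(v,y \right)} = \frac{y - 186}{v + 6} = \frac{-186 + y}{6 + v}$)
$k{\left(X{\left(2 \right)},-66 \right)} + 38518 = \frac{-186 - 66}{6 + \left(3 + \frac{1}{2} \cdot 2\right)} + 38518 = \frac{1}{6 + \left(3 + 1\right)} \left(-252\right) + 38518 = \frac{1}{6 + 4} \left(-252\right) + 38518 = \frac{1}{10} \left(-252\right) + 38518 = - \frac{126}{5} + 38518 = \frac{192464}{5}$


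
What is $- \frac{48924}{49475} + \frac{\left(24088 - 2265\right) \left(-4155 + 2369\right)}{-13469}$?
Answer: $\frac{1927672606694}{666378775} \approx 2892.8$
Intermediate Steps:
$- \frac{48924}{49475} + \frac{\left(24088 - 2265\right) \left(-4155 + 2369\right)}{-13469} = \left(-48924\right) \frac{1}{49475} + 21823 \left(-1786\right) \left(- \frac{1}{13469}\right) = - \frac{48924}{49475} - - \frac{38975878}{13469} = - \frac{48924}{49475} + \frac{38975878}{13469} = \frac{1927672606694}{666378775}$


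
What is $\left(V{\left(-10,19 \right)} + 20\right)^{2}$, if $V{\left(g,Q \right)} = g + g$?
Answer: $0$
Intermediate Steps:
$V{\left(g,Q \right)} = 2 g$
$\left(V{\left(-10,19 \right)} + 20\right)^{2} = \left(2 \left(-10\right) + 20\right)^{2} = \left(-20 + 20\right)^{2} = 0^{2} = 0$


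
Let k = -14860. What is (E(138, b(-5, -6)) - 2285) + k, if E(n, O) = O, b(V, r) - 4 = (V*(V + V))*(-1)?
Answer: -17191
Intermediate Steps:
b(V, r) = 4 - 2*V² (b(V, r) = 4 + (V*(V + V))*(-1) = 4 + (V*(2*V))*(-1) = 4 + (2*V²)*(-1) = 4 - 2*V²)
(E(138, b(-5, -6)) - 2285) + k = ((4 - 2*(-5)²) - 2285) - 14860 = ((4 - 2*25) - 2285) - 14860 = ((4 - 50) - 2285) - 14860 = (-46 - 2285) - 14860 = -2331 - 14860 = -17191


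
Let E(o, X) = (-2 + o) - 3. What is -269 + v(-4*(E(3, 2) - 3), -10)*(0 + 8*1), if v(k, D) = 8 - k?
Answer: -365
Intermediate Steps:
E(o, X) = -5 + o
-269 + v(-4*(E(3, 2) - 3), -10)*(0 + 8*1) = -269 + (8 - (-4)*((-5 + 3) - 3))*(0 + 8*1) = -269 + (8 - (-4)*(-2 - 3))*(0 + 8) = -269 + (8 - (-4)*(-5))*8 = -269 + (8 - 1*20)*8 = -269 + (8 - 20)*8 = -269 - 12*8 = -269 - 96 = -365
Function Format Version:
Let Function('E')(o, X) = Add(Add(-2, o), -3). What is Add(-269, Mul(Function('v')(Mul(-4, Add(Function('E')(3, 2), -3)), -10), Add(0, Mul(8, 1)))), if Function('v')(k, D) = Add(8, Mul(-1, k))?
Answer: -365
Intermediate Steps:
Function('E')(o, X) = Add(-5, o)
Add(-269, Mul(Function('v')(Mul(-4, Add(Function('E')(3, 2), -3)), -10), Add(0, Mul(8, 1)))) = Add(-269, Mul(Add(8, Mul(-1, Mul(-4, Add(Add(-5, 3), -3)))), Add(0, Mul(8, 1)))) = Add(-269, Mul(Add(8, Mul(-1, Mul(-4, Add(-2, -3)))), Add(0, 8))) = Add(-269, Mul(Add(8, Mul(-1, Mul(-4, -5))), 8)) = Add(-269, Mul(Add(8, Mul(-1, 20)), 8)) = Add(-269, Mul(Add(8, -20), 8)) = Add(-269, Mul(-12, 8)) = Add(-269, -96) = -365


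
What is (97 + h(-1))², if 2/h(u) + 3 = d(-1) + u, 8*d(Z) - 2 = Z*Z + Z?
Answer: 2093809/225 ≈ 9305.8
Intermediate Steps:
d(Z) = ¼ + Z/8 + Z²/8 (d(Z) = ¼ + (Z*Z + Z)/8 = ¼ + (Z² + Z)/8 = ¼ + (Z + Z²)/8 = ¼ + (Z/8 + Z²/8) = ¼ + Z/8 + Z²/8)
h(u) = 2/(-11/4 + u) (h(u) = 2/(-3 + ((¼ + (⅛)*(-1) + (⅛)*(-1)²) + u)) = 2/(-3 + ((¼ - ⅛ + (⅛)*1) + u)) = 2/(-3 + ((¼ - ⅛ + ⅛) + u)) = 2/(-3 + (¼ + u)) = 2/(-11/4 + u))
(97 + h(-1))² = (97 + 8/(-11 + 4*(-1)))² = (97 + 8/(-11 - 4))² = (97 + 8/(-15))² = (97 + 8*(-1/15))² = (97 - 8/15)² = (1447/15)² = 2093809/225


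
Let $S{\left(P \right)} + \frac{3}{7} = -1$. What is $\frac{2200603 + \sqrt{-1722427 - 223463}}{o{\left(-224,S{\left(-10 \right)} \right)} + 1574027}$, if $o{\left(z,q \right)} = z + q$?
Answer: $\frac{15404221}{11016611} + \frac{21 i \sqrt{216210}}{11016611} \approx 1.3983 + 0.00088636 i$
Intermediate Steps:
$S{\left(P \right)} = - \frac{10}{7}$ ($S{\left(P \right)} = - \frac{3}{7} - 1 = - \frac{10}{7}$)
$o{\left(z,q \right)} = q + z$
$\frac{2200603 + \sqrt{-1722427 - 223463}}{o{\left(-224,S{\left(-10 \right)} \right)} + 1574027} = \frac{2200603 + \sqrt{-1722427 - 223463}}{\left(- \frac{10}{7} - 224\right) + 1574027} = \frac{2200603 + \sqrt{-1945890}}{- \frac{1578}{7} + 1574027} = \frac{2200603 + 3 i \sqrt{216210}}{\frac{11016611}{7}} = \left(2200603 + 3 i \sqrt{216210}\right) \frac{7}{11016611} = \frac{15404221}{11016611} + \frac{21 i \sqrt{216210}}{11016611}$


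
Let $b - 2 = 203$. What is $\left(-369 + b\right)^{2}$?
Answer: $26896$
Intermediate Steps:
$b = 205$ ($b = 2 + 203 = 205$)
$\left(-369 + b\right)^{2} = \left(-369 + 205\right)^{2} = \left(-164\right)^{2} = 26896$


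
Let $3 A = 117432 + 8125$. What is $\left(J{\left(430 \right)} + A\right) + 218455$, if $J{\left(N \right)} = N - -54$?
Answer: $\frac{782374}{3} \approx 2.6079 \cdot 10^{5}$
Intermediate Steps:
$J{\left(N \right)} = 54 + N$ ($J{\left(N \right)} = N + 54 = 54 + N$)
$A = \frac{125557}{3}$ ($A = \frac{117432 + 8125}{3} = \frac{1}{3} \cdot 125557 = \frac{125557}{3} \approx 41852.0$)
$\left(J{\left(430 \right)} + A\right) + 218455 = \left(\left(54 + 430\right) + \frac{125557}{3}\right) + 218455 = \left(484 + \frac{125557}{3}\right) + 218455 = \frac{127009}{3} + 218455 = \frac{782374}{3}$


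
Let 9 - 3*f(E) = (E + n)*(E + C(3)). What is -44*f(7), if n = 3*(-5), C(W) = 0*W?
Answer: -2860/3 ≈ -953.33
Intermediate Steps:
C(W) = 0
n = -15
f(E) = 3 - E*(-15 + E)/3 (f(E) = 3 - (E - 15)*(E + 0)/3 = 3 - (-15 + E)*E/3 = 3 - E*(-15 + E)/3)
-44*f(7) = -44*(3 + 5*7 - ⅓*7²) = -44*(3 + 35 - ⅓*49) = -44*(3 + 35 - 49/3) = -44*65/3 = -2860/3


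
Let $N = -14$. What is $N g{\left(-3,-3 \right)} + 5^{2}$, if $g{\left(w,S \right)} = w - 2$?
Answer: $95$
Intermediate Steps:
$g{\left(w,S \right)} = -2 + w$
$N g{\left(-3,-3 \right)} + 5^{2} = - 14 \left(-2 - 3\right) + 5^{2} = \left(-14\right) \left(-5\right) + 25 = 70 + 25 = 95$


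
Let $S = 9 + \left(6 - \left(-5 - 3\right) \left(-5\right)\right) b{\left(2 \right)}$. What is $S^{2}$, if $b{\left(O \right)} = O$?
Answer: $3481$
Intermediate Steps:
$S = -59$ ($S = 9 + \left(6 - \left(-5 - 3\right) \left(-5\right)\right) 2 = 9 + \left(6 - \left(-8\right) \left(-5\right)\right) 2 = 9 + \left(6 - 40\right) 2 = 9 - 68 = -59$)
$S^{2} = \left(-59\right)^{2} = 3481$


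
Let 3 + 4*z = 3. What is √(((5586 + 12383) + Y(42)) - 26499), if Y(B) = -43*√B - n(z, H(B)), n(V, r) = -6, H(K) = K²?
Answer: √(-8524 - 43*√42) ≈ 93.823*I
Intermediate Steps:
z = 0 (z = -¾ + (¼)*3 = -¾ + ¾ = 0)
Y(B) = 6 - 43*√B (Y(B) = -43*√B - 1*(-6) = -43*√B + 6 = 6 - 43*√B)
√(((5586 + 12383) + Y(42)) - 26499) = √(((5586 + 12383) + (6 - 43*√42)) - 26499) = √((17969 + (6 - 43*√42)) - 26499) = √((17975 - 43*√42) - 26499) = √(-8524 - 43*√42)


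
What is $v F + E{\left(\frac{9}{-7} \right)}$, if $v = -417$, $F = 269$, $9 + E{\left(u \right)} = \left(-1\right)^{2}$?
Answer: $-112181$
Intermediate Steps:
$E{\left(u \right)} = -8$ ($E{\left(u \right)} = -9 + \left(-1\right)^{2} = -9 + 1 = -8$)
$v F + E{\left(\frac{9}{-7} \right)} = \left(-417\right) 269 - 8 = -112173 - 8 = -112181$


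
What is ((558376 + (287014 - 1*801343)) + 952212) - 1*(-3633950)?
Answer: 4630209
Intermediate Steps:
((558376 + (287014 - 1*801343)) + 952212) - 1*(-3633950) = ((558376 + (287014 - 801343)) + 952212) + 3633950 = ((558376 - 514329) + 952212) + 3633950 = (44047 + 952212) + 3633950 = 996259 + 3633950 = 4630209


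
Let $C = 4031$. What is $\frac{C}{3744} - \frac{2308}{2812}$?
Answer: $\frac{673505}{2632032} \approx 0.25589$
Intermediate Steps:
$\frac{C}{3744} - \frac{2308}{2812} = \frac{4031}{3744} - \frac{2308}{2812} = 4031 \cdot \frac{1}{3744} - \frac{577}{703} = \frac{4031}{3744} - \frac{577}{703} = \frac{673505}{2632032}$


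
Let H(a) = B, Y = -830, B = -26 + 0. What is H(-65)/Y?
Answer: 13/415 ≈ 0.031325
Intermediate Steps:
B = -26
H(a) = -26
H(-65)/Y = -26/(-830) = -26*(-1/830) = 13/415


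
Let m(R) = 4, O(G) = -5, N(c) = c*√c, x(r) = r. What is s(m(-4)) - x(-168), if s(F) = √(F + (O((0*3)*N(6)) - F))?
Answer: 168 + I*√5 ≈ 168.0 + 2.2361*I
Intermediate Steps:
N(c) = c^(3/2)
s(F) = I*√5 (s(F) = √(F + (-5 - F)) = √(-5) = I*√5)
s(m(-4)) - x(-168) = I*√5 - 1*(-168) = I*√5 + 168 = 168 + I*√5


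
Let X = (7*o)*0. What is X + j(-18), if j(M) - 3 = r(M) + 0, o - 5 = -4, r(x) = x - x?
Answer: 3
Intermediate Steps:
r(x) = 0
o = 1 (o = 5 - 4 = 1)
j(M) = 3 (j(M) = 3 + (0 + 0) = 3 + 0 = 3)
X = 0 (X = (7*1)*0 = 7*0 = 0)
X + j(-18) = 0 + 3 = 3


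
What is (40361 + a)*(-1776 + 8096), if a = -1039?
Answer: 248515040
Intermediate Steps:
(40361 + a)*(-1776 + 8096) = (40361 - 1039)*(-1776 + 8096) = 39322*6320 = 248515040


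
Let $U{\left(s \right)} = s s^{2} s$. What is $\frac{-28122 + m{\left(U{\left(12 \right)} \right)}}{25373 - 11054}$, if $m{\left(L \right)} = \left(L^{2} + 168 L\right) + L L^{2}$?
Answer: $\frac{2972177961826}{4773} \approx 6.2271 \cdot 10^{8}$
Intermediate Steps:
$U{\left(s \right)} = s^{4}$ ($U{\left(s \right)} = s^{3} s = s^{4}$)
$m{\left(L \right)} = L^{2} + L^{3} + 168 L$ ($m{\left(L \right)} = \left(L^{2} + 168 L\right) + L^{3} = L^{2} + L^{3} + 168 L$)
$\frac{-28122 + m{\left(U{\left(12 \right)} \right)}}{25373 - 11054} = \frac{-28122 + 12^{4} \left(168 + 12^{4} + \left(12^{4}\right)^{2}\right)}{25373 - 11054} = \frac{-28122 + 20736 \left(168 + 20736 + 20736^{2}\right)}{14319} = \left(-28122 + 20736 \left(168 + 20736 + 429981696\right)\right) \frac{1}{14319} = \left(-28122 + 20736 \cdot 430002600\right) \frac{1}{14319} = \left(-28122 + 8916533913600\right) \frac{1}{14319} = 8916533885478 \cdot \frac{1}{14319} = \frac{2972177961826}{4773}$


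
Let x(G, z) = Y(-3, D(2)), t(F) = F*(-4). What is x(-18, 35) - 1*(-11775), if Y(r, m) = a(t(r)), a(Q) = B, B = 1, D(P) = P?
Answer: 11776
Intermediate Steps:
t(F) = -4*F
a(Q) = 1
Y(r, m) = 1
x(G, z) = 1
x(-18, 35) - 1*(-11775) = 1 - 1*(-11775) = 1 + 11775 = 11776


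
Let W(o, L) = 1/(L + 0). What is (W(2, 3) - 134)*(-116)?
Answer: 46516/3 ≈ 15505.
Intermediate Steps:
W(o, L) = 1/L
(W(2, 3) - 134)*(-116) = (1/3 - 134)*(-116) = -401/3*(-116) = 46516/3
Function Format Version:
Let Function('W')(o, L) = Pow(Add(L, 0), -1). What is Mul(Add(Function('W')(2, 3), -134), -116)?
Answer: Rational(46516, 3) ≈ 15505.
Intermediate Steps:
Function('W')(o, L) = Pow(L, -1)
Mul(Add(Function('W')(2, 3), -134), -116) = Mul(Add(Pow(3, -1), -134), -116) = Mul(Add(Rational(1, 3), -134), -116) = Mul(Rational(-401, 3), -116) = Rational(46516, 3)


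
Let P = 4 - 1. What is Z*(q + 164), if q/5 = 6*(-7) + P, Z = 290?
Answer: -8990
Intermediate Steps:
P = 3
q = -195 (q = 5*(6*(-7) + 3) = 5*(-42 + 3) = 5*(-39) = -195)
Z*(q + 164) = 290*(-195 + 164) = 290*(-31) = -8990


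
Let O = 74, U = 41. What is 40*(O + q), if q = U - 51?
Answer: 2560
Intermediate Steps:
q = -10 (q = 41 - 51 = -10)
40*(O + q) = 40*(74 - 10) = 40*64 = 2560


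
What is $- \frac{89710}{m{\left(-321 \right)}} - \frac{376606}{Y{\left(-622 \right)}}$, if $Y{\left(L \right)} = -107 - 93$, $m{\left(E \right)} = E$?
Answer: $\frac{69416263}{32100} \approx 2162.5$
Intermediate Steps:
$Y{\left(L \right)} = -200$ ($Y{\left(L \right)} = -107 - 93 = -200$)
$- \frac{89710}{m{\left(-321 \right)}} - \frac{376606}{Y{\left(-622 \right)}} = - \frac{89710}{-321} - \frac{376606}{-200} = \left(-89710\right) \left(- \frac{1}{321}\right) - - \frac{188303}{100} = \frac{89710}{321} + \frac{188303}{100} = \frac{69416263}{32100}$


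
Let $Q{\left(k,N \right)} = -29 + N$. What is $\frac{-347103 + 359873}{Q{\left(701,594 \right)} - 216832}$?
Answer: $- \frac{12770}{216267} \approx -0.059047$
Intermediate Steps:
$\frac{-347103 + 359873}{Q{\left(701,594 \right)} - 216832} = \frac{-347103 + 359873}{\left(-29 + 594\right) - 216832} = \frac{12770}{565 - 216832} = \frac{12770}{-216267} = 12770 \left(- \frac{1}{216267}\right) = - \frac{12770}{216267}$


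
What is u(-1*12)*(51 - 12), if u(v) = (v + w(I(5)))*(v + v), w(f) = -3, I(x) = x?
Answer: 14040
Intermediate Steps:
u(v) = 2*v*(-3 + v) (u(v) = (v - 3)*(v + v) = (-3 + v)*(2*v) = 2*v*(-3 + v))
u(-1*12)*(51 - 12) = (2*(-1*12)*(-3 - 1*12))*(51 - 12) = (2*(-12)*(-3 - 12))*39 = (2*(-12)*(-15))*39 = 360*39 = 14040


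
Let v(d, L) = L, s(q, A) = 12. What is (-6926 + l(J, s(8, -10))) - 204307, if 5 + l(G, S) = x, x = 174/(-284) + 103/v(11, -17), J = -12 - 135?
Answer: -509944637/2414 ≈ -2.1124e+5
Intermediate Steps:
J = -147
x = -16105/2414 (x = 174/(-284) + 103/(-17) = 174*(-1/284) + 103*(-1/17) = -87/142 - 103/17 = -16105/2414 ≈ -6.6715)
l(G, S) = -28175/2414 (l(G, S) = -5 - 16105/2414 = -28175/2414)
(-6926 + l(J, s(8, -10))) - 204307 = (-6926 - 28175/2414) - 204307 = -16747539/2414 - 204307 = -509944637/2414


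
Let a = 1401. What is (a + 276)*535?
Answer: 897195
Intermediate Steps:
(a + 276)*535 = (1401 + 276)*535 = 1677*535 = 897195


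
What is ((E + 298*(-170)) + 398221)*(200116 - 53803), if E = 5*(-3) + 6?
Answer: 50851375776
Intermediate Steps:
E = -9 (E = -15 + 6 = -9)
((E + 298*(-170)) + 398221)*(200116 - 53803) = ((-9 + 298*(-170)) + 398221)*(200116 - 53803) = ((-9 - 50660) + 398221)*146313 = (-50669 + 398221)*146313 = 347552*146313 = 50851375776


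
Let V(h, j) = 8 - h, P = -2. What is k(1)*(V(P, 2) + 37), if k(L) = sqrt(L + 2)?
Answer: 47*sqrt(3) ≈ 81.406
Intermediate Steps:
k(L) = sqrt(2 + L)
k(1)*(V(P, 2) + 37) = sqrt(2 + 1)*((8 - 1*(-2)) + 37) = sqrt(3)*((8 + 2) + 37) = sqrt(3)*(10 + 37) = sqrt(3)*47 = 47*sqrt(3)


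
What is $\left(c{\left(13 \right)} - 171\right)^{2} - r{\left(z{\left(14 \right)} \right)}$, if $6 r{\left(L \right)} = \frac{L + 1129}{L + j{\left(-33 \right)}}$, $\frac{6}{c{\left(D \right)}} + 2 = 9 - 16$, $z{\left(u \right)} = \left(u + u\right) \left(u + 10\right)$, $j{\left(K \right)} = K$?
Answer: $\frac{112984049}{3834} \approx 29469.0$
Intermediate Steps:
$z{\left(u \right)} = 2 u \left(10 + u\right)$
$c{\left(D \right)} = - \frac{2}{3}$ ($c{\left(D \right)} = \frac{6}{-2 + \left(9 - 16\right)} = \frac{6}{-2 - 7} = \frac{6}{-9} = 6 \left(- \frac{1}{9}\right) = - \frac{2}{3}$)
$r{\left(L \right)} = \frac{1129 + L}{6 \left(-33 + L\right)}$ ($r{\left(L \right)} = \frac{\left(L + 1129\right) \frac{1}{L - 33}}{6} = \frac{\left(1129 + L\right) \frac{1}{-33 + L}}{6} = \frac{\frac{1}{-33 + L} \left(1129 + L\right)}{6} = \frac{1129 + L}{6 \left(-33 + L\right)}$)
$\left(c{\left(13 \right)} - 171\right)^{2} - r{\left(z{\left(14 \right)} \right)} = \left(- \frac{2}{3} - 171\right)^{2} - \frac{1129 + 2 \cdot 14 \left(10 + 14\right)}{6 \left(-33 + 2 \cdot 14 \left(10 + 14\right)\right)} = \left(- \frac{515}{3}\right)^{2} - \frac{1129 + 2 \cdot 14 \cdot 24}{6 \left(-33 + 2 \cdot 14 \cdot 24\right)} = \frac{265225}{9} - \frac{1129 + 672}{6 \left(-33 + 672\right)} = \frac{265225}{9} - \frac{1}{6} \cdot \frac{1}{639} \cdot 1801 = \frac{265225}{9} - \frac{1801}{3834} = \frac{112984049}{3834}$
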